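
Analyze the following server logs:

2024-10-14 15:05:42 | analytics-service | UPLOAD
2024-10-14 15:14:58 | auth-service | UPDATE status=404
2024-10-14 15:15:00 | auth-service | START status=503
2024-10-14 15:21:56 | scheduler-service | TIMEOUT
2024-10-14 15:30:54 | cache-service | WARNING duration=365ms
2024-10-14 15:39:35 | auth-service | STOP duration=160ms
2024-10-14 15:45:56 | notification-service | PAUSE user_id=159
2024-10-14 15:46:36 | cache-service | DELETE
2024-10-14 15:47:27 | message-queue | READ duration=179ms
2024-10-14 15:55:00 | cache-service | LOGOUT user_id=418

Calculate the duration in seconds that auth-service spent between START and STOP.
1475

To calculate state duration:

1. Find START event for auth-service: 2024-10-14 15:15:00
2. Find STOP event for auth-service: 2024-10-14 15:39:35
3. Calculate duration: 2024-10-14 15:39:35 - 2024-10-14 15:15:00 = 1475 seconds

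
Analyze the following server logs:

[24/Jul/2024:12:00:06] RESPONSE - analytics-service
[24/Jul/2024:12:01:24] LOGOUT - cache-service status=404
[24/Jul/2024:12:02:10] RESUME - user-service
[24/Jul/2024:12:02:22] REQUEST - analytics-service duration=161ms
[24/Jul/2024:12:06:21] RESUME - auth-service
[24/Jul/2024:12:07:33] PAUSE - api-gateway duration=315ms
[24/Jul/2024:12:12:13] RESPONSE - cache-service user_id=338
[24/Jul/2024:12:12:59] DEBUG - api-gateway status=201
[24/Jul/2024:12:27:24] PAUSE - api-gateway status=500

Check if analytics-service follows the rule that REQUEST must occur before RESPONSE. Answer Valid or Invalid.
Invalid

To validate ordering:

1. Required order: REQUEST → RESPONSE
2. Rule: REQUEST must occur before RESPONSE
3. Check actual order of events for analytics-service
4. Result: Invalid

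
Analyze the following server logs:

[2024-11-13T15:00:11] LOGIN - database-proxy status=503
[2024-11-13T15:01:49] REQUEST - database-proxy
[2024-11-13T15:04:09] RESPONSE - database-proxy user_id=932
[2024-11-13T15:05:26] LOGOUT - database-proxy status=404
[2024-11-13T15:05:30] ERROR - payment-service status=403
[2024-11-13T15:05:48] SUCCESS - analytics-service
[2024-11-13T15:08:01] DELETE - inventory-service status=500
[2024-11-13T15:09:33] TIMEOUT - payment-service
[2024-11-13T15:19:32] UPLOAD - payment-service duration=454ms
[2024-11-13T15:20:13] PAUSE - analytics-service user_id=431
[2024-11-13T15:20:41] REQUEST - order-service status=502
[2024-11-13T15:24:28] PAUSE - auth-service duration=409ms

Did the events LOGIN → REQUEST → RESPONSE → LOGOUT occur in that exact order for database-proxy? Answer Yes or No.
Yes

To verify sequence order:

1. Find all events in sequence LOGIN → REQUEST → RESPONSE → LOGOUT for database-proxy
2. Extract their timestamps
3. Check if timestamps are in ascending order
4. Result: Yes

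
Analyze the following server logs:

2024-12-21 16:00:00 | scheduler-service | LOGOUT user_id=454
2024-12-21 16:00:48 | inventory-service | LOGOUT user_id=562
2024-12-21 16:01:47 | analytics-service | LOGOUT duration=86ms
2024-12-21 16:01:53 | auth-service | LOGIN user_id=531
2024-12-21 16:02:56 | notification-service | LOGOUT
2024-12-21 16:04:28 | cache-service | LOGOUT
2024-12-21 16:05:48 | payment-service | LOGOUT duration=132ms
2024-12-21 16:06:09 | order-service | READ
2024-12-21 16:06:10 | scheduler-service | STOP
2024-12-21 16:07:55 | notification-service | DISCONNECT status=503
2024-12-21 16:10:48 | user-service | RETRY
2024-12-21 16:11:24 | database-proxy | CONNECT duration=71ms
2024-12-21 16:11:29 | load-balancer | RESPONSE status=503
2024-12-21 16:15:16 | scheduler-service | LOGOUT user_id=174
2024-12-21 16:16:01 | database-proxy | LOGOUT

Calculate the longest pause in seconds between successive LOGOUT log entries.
568

To find the longest gap:

1. Extract all LOGOUT events in chronological order
2. Calculate time differences between consecutive events
3. Find the maximum difference
4. Longest gap: 568 seconds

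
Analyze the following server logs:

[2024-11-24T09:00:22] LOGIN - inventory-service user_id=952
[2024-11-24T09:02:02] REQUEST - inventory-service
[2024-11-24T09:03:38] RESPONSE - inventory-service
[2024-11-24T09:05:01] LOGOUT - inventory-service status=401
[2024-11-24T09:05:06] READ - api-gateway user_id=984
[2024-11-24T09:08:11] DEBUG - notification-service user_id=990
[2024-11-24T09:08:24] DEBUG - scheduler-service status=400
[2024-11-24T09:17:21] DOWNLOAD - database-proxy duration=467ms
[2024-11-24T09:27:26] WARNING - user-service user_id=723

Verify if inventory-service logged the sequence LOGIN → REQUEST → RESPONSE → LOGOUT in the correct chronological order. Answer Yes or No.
Yes

To verify sequence order:

1. Find all events in sequence LOGIN → REQUEST → RESPONSE → LOGOUT for inventory-service
2. Extract their timestamps
3. Check if timestamps are in ascending order
4. Result: Yes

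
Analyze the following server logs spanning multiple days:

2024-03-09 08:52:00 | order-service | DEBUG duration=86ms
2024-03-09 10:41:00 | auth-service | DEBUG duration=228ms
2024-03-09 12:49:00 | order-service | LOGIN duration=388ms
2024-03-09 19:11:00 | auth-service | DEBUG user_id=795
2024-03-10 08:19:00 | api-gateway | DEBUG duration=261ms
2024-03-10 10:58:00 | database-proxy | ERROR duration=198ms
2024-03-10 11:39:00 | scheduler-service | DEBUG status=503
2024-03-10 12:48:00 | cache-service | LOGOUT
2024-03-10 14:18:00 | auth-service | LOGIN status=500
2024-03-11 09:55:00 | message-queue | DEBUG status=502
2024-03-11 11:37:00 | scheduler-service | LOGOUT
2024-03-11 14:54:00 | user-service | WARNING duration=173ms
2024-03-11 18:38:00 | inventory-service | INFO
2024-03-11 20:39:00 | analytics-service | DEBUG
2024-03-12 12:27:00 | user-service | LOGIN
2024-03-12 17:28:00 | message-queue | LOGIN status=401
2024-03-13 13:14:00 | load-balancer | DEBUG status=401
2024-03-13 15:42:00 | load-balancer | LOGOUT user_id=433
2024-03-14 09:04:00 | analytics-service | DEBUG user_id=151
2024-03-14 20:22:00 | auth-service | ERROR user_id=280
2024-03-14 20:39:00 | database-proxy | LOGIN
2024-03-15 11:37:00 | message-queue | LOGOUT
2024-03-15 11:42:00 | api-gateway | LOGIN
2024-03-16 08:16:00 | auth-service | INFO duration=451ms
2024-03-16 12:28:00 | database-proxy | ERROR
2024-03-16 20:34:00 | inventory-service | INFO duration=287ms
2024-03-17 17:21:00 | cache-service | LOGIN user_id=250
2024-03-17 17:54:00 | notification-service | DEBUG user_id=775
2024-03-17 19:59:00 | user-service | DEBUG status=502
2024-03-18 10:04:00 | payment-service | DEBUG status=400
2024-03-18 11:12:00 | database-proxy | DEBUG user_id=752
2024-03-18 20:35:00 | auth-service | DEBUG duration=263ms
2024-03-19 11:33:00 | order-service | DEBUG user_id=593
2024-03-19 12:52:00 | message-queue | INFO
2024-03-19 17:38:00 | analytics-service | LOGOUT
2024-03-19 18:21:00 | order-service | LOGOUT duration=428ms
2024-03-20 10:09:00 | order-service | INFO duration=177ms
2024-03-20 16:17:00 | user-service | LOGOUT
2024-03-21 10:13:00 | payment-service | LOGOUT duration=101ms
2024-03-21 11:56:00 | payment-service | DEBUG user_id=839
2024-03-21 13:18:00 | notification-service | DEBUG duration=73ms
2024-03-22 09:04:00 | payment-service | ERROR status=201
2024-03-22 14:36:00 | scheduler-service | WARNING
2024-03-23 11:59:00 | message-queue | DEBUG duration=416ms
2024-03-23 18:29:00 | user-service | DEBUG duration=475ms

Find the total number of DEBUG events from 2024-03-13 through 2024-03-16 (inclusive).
2

To filter by date range:

1. Date range: 2024-03-13 through 2024-03-16, both dates inclusive
2. Filter for DEBUG events whose date falls in this range
3. Count matching events: 2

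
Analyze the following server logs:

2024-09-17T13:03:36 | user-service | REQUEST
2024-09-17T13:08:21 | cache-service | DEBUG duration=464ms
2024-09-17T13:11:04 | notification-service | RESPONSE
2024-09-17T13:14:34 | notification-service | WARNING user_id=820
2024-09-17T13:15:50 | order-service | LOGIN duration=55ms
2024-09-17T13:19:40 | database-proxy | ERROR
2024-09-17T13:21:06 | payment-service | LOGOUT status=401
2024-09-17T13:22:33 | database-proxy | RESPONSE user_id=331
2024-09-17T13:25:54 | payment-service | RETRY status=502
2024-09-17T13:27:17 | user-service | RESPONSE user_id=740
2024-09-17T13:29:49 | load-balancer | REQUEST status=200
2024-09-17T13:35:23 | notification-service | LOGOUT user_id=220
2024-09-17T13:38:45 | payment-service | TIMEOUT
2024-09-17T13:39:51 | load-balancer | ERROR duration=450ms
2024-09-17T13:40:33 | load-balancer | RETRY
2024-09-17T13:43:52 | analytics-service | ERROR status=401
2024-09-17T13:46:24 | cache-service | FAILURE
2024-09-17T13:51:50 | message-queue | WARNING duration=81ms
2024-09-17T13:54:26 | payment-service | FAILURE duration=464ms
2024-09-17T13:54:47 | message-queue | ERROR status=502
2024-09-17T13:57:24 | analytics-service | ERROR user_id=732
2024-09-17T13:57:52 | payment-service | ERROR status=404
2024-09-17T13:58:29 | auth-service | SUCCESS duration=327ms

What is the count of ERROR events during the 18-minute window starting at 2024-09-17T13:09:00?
1

To count events in the time window:

1. Window boundaries: 2024-09-17T13:09:00 to 2024-09-17T13:27:00
2. Filter for ERROR events within this window
3. Count matching events: 1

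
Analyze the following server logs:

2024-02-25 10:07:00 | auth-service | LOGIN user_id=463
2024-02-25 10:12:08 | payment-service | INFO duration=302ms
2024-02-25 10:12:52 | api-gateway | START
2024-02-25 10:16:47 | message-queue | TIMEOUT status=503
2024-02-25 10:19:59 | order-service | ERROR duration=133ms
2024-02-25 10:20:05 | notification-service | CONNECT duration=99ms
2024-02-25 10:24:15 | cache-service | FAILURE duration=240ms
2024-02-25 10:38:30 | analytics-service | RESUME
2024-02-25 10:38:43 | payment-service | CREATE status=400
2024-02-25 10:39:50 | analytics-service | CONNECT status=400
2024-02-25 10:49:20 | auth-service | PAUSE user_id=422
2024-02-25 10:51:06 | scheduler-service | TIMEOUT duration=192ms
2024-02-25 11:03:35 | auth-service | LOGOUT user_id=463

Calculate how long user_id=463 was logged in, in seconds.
3395

To calculate session duration:

1. Find LOGIN event for user_id=463: 2024-02-25 10:07:00
2. Find LOGOUT event for user_id=463: 2024-02-25 11:03:35
3. Session duration: 2024-02-25 11:03:35 - 2024-02-25 10:07:00 = 3395 seconds (56 minutes)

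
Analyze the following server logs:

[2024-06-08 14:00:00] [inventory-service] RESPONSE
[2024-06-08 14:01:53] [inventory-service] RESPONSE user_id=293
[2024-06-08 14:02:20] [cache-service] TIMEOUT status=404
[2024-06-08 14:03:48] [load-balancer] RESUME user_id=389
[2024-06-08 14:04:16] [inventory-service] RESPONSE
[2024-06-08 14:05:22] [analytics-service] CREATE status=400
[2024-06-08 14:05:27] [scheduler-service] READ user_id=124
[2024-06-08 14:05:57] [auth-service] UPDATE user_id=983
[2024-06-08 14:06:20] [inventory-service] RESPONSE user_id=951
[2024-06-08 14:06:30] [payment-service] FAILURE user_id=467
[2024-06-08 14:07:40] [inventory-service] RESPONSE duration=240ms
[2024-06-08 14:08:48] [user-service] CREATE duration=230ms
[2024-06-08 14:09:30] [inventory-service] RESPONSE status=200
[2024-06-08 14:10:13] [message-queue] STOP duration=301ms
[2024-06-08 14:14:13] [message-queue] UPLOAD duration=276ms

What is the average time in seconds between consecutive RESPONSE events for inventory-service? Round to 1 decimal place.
114.0

To calculate average interval:

1. Find all RESPONSE events for inventory-service in order
2. Calculate time gaps between consecutive events
3. Compute mean of gaps: 570 / 5 = 114.0 seconds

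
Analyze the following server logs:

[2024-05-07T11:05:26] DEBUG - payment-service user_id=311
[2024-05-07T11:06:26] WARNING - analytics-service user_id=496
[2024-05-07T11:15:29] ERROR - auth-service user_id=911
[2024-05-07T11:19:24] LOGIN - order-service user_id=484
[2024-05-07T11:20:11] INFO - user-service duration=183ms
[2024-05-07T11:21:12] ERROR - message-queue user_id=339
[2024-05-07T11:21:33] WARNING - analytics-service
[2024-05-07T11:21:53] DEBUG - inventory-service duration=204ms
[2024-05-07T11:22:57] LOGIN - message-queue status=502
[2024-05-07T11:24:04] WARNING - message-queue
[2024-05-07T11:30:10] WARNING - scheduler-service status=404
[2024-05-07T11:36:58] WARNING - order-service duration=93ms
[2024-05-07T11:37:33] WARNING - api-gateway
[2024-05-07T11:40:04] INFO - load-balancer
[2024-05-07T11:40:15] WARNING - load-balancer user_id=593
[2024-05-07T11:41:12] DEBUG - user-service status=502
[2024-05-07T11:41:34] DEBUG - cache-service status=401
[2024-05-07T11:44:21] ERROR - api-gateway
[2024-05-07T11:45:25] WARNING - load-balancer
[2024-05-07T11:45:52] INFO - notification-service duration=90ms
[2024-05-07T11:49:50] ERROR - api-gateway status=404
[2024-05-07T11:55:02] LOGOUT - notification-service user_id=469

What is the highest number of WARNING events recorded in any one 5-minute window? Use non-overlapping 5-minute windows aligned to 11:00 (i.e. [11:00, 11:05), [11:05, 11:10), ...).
2

To find the burst window:

1. Divide the log period into non-overlapping 5-minute windows starting at 11:00
2. Count WARNING events in each window
3. Find the window with maximum count
4. Maximum events in a window: 2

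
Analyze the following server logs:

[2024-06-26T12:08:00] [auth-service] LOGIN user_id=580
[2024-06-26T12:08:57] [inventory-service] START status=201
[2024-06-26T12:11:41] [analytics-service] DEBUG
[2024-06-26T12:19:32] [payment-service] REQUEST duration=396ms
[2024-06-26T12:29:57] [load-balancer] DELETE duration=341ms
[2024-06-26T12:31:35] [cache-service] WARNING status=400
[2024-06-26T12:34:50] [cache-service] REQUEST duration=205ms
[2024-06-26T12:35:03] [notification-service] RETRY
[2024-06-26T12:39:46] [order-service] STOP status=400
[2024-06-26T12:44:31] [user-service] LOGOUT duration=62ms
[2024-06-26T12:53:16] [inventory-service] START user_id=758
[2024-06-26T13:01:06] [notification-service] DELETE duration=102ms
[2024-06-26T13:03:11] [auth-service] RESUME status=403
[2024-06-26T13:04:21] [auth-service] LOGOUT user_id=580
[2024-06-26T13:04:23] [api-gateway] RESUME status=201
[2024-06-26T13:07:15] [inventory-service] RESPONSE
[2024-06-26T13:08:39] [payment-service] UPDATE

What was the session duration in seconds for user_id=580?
3381

To calculate session duration:

1. Find LOGIN event for user_id=580: 2024-06-26T12:08:00
2. Find LOGOUT event for user_id=580: 2024-06-26T13:04:21
3. Session duration: 2024-06-26T13:04:21 - 2024-06-26T12:08:00 = 3381 seconds (56 minutes)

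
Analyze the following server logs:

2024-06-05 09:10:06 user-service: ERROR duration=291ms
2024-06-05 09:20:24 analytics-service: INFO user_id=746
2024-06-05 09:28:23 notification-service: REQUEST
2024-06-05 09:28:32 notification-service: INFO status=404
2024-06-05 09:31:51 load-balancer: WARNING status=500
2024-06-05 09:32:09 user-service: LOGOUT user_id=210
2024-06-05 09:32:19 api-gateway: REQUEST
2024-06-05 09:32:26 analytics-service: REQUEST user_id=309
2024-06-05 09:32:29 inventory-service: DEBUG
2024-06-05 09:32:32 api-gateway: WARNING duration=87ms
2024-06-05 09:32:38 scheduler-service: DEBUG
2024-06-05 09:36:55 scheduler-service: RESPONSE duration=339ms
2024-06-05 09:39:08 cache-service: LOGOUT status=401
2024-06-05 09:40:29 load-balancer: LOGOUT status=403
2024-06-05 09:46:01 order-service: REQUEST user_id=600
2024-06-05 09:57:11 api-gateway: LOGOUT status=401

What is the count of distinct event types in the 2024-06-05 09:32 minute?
4

To count unique event types:

1. Filter events in the minute starting at 2024-06-05 09:32
2. Extract event types from matching entries
3. Count unique types: 4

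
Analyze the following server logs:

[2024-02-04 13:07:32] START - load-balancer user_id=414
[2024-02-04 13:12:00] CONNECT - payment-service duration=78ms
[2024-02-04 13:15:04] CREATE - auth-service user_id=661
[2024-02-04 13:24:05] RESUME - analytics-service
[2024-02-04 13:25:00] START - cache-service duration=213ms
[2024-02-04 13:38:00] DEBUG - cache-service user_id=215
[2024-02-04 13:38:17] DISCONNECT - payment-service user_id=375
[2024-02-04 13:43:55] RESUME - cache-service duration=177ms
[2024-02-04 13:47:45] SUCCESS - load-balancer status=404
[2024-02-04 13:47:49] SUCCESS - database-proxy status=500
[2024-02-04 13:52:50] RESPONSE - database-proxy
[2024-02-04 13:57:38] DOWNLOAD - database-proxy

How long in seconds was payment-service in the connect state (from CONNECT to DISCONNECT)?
1577

To calculate state duration:

1. Find CONNECT event for payment-service: 2024-02-04 13:12:00
2. Find DISCONNECT event for payment-service: 2024-02-04 13:38:17
3. Calculate duration: 2024-02-04 13:38:17 - 2024-02-04 13:12:00 = 1577 seconds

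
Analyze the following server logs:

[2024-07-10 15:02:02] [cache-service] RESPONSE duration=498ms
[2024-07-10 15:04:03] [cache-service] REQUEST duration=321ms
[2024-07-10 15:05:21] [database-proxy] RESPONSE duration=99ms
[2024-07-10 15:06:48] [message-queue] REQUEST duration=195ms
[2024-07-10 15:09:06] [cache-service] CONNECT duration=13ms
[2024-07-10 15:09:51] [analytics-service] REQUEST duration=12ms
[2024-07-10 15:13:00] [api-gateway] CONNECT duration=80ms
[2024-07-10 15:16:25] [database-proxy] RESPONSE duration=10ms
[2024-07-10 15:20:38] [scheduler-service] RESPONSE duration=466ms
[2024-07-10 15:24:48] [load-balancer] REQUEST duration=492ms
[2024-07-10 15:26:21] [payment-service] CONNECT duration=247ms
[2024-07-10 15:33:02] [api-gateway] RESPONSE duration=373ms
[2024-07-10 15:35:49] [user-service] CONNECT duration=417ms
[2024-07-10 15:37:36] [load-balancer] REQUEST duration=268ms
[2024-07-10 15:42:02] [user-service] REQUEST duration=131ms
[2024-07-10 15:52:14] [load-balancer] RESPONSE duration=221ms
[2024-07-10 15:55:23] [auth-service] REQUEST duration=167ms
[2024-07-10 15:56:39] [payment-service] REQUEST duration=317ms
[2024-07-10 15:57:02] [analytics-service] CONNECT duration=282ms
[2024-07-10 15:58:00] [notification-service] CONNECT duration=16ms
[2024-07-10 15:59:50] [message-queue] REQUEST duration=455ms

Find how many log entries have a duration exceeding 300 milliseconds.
8

To count timeouts:

1. Threshold: 300ms
2. Extract duration from each log entry
3. Count entries where duration > 300
4. Timeout count: 8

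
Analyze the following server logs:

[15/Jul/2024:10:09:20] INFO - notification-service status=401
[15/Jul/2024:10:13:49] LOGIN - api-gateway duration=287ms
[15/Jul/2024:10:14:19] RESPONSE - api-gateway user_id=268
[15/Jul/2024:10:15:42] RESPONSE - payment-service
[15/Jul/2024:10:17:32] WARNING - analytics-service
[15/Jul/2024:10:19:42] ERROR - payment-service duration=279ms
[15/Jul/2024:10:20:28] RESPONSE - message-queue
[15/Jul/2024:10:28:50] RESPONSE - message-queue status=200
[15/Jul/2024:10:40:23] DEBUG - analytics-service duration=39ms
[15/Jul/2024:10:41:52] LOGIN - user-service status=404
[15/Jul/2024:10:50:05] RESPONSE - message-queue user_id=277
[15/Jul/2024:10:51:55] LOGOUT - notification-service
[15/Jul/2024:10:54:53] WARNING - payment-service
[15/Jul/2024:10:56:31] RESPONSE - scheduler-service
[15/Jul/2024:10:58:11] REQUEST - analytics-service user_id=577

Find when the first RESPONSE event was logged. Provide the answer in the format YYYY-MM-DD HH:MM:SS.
2024-07-15 10:14:19

To find the first event:

1. Filter for all RESPONSE events
2. Sort by timestamp
3. Select the first one
4. Timestamp: 2024-07-15 10:14:19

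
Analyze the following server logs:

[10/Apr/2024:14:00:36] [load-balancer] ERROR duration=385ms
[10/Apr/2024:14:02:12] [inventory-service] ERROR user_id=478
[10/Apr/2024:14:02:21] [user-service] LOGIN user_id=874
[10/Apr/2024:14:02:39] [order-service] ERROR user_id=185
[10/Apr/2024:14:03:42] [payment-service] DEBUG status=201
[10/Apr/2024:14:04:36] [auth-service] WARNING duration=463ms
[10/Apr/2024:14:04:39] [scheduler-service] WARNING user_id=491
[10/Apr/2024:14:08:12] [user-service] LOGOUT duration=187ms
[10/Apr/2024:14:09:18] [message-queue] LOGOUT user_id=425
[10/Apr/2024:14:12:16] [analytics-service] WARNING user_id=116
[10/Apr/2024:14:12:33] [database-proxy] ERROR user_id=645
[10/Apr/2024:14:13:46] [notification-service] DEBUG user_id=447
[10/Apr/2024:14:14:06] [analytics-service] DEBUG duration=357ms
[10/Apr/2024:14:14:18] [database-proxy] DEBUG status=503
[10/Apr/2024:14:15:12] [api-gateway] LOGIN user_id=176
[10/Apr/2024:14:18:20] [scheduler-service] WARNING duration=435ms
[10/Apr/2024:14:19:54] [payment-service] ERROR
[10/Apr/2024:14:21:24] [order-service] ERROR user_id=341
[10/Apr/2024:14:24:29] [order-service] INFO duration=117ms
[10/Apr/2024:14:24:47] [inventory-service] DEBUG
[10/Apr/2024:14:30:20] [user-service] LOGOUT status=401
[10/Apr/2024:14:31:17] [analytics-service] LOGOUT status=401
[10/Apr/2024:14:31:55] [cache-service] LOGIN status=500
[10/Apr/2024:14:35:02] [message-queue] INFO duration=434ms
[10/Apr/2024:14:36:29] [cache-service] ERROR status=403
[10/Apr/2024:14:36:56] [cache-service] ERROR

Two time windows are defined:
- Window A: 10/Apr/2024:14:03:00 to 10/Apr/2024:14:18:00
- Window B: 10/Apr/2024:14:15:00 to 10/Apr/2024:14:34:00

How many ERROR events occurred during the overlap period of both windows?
0

To find overlap events:

1. Window A: 10/Apr/2024:14:03:00 to 10/Apr/2024:14:18:00
2. Window B: 10/Apr/2024:14:15:00 to 10/Apr/2024:14:34:00
3. Overlap period: 10/Apr/2024:14:15:00 to 10/Apr/2024:14:18:00
4. Count ERROR events in overlap: 0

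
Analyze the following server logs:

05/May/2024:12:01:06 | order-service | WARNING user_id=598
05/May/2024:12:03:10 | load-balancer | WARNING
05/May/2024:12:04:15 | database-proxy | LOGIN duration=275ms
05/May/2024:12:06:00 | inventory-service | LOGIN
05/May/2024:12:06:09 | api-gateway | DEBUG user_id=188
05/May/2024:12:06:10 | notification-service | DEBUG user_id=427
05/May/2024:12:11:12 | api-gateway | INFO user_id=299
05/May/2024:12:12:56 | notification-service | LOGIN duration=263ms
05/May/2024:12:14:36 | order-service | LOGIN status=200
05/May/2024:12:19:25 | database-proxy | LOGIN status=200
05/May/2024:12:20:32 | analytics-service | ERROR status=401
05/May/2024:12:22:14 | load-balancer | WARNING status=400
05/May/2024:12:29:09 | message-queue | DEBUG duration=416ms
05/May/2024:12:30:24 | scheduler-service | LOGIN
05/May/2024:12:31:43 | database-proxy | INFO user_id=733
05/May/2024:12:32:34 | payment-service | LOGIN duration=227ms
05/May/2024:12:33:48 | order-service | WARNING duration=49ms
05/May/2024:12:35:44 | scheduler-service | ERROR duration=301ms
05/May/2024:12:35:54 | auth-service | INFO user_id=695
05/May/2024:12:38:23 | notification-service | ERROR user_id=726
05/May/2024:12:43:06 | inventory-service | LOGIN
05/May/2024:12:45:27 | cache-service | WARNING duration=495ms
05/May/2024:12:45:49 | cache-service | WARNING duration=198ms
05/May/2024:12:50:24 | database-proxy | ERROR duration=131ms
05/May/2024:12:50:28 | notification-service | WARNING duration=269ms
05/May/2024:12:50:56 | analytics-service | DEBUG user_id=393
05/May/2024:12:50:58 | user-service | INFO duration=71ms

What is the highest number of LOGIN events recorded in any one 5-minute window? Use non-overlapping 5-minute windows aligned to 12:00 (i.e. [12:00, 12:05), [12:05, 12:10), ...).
2

To find the burst window:

1. Divide the log period into non-overlapping 5-minute windows starting at 12:00
2. Count LOGIN events in each window
3. Find the window with maximum count
4. Maximum events in a window: 2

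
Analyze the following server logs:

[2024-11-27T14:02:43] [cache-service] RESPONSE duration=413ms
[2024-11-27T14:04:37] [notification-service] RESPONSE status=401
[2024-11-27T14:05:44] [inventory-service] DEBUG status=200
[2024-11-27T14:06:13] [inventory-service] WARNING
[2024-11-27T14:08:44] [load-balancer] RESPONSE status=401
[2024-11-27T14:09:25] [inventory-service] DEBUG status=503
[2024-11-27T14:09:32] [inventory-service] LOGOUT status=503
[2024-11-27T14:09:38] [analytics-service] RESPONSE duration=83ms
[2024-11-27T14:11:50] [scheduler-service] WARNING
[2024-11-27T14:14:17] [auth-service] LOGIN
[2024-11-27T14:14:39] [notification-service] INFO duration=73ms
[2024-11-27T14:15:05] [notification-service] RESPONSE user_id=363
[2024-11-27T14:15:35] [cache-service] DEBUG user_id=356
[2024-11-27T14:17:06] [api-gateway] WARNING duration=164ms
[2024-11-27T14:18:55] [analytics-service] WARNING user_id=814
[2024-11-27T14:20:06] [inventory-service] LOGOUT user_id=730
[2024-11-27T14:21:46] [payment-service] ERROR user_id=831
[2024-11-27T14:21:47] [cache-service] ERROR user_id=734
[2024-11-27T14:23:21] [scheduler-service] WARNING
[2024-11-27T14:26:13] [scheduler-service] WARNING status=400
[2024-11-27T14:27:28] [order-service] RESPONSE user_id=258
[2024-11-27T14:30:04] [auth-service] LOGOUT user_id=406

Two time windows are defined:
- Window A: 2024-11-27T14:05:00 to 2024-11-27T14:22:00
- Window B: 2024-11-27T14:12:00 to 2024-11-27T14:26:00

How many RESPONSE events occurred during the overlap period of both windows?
1

To find overlap events:

1. Window A: 2024-11-27T14:05:00 to 2024-11-27T14:22:00
2. Window B: 2024-11-27T14:12:00 to 2024-11-27T14:26:00
3. Overlap period: 2024-11-27T14:12:00 to 2024-11-27T14:22:00
4. Count RESPONSE events in overlap: 1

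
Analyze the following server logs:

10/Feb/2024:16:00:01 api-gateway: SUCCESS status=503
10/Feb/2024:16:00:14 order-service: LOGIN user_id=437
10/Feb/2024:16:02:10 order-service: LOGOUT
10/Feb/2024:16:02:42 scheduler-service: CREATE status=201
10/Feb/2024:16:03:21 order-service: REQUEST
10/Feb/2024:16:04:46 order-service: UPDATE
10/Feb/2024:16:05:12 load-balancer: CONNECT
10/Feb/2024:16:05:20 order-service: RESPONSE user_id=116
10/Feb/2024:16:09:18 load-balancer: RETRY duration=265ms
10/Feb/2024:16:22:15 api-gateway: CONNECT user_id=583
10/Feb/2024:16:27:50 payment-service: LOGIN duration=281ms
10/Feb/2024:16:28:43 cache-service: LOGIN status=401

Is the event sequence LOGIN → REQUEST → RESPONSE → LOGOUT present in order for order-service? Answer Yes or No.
No

To verify sequence order:

1. Find all events in sequence LOGIN → REQUEST → RESPONSE → LOGOUT for order-service
2. Extract their timestamps
3. Check if timestamps are in ascending order
4. Result: No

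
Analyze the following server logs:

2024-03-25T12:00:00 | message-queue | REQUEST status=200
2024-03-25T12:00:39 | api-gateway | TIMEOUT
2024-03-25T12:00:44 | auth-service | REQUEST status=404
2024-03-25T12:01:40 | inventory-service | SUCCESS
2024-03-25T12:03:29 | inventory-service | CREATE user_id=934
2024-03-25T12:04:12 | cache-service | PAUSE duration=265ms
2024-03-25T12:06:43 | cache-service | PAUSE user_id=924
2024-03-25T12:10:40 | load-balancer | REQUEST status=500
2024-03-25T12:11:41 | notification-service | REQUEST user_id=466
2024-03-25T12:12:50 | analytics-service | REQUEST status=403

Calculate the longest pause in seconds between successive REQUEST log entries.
596

To find the longest gap:

1. Extract all REQUEST events in chronological order
2. Calculate time differences between consecutive events
3. Find the maximum difference
4. Longest gap: 596 seconds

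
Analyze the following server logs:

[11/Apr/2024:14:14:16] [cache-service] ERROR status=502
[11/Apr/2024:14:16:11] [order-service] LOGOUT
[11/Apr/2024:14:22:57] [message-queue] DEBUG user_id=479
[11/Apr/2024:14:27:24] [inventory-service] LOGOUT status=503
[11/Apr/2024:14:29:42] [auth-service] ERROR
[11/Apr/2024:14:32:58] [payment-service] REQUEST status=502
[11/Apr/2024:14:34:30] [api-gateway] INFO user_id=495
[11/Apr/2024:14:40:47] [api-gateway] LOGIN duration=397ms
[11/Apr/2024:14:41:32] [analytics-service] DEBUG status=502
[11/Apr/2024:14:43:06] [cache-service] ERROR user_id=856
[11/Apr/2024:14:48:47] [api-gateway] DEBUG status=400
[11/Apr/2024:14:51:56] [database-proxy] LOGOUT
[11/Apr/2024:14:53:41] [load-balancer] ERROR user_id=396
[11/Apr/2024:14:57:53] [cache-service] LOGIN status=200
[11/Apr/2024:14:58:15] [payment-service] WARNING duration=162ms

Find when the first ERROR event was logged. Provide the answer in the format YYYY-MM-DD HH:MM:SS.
2024-04-11 14:14:16

To find the first event:

1. Filter for all ERROR events
2. Sort by timestamp
3. Select the first one
4. Timestamp: 2024-04-11 14:14:16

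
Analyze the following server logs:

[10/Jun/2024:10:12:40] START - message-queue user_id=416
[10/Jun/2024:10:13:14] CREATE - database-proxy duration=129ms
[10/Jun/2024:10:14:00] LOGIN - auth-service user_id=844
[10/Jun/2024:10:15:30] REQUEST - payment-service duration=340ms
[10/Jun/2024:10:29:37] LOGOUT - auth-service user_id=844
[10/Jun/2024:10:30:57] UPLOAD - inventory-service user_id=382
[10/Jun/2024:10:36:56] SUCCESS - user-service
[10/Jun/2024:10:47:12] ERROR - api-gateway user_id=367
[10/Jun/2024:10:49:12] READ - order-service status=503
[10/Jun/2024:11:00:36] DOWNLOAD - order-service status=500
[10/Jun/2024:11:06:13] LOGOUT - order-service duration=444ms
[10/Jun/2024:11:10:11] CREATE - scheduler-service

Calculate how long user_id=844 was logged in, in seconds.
937

To calculate session duration:

1. Find LOGIN event for user_id=844: 10/Jun/2024:10:14:00
2. Find LOGOUT event for user_id=844: 10/Jun/2024:10:29:37
3. Session duration: 10/Jun/2024:10:29:37 - 10/Jun/2024:10:14:00 = 937 seconds (15 minutes)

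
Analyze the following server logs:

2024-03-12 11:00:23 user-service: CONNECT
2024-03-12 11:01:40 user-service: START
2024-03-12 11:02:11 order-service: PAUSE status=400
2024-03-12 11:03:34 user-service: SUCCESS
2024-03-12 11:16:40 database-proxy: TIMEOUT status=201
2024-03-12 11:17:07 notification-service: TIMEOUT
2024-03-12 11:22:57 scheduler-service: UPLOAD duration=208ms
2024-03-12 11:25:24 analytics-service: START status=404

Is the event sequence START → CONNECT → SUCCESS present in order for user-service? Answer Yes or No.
No

To verify sequence order:

1. Find all events in sequence START → CONNECT → SUCCESS for user-service
2. Extract their timestamps
3. Check if timestamps are in ascending order
4. Result: No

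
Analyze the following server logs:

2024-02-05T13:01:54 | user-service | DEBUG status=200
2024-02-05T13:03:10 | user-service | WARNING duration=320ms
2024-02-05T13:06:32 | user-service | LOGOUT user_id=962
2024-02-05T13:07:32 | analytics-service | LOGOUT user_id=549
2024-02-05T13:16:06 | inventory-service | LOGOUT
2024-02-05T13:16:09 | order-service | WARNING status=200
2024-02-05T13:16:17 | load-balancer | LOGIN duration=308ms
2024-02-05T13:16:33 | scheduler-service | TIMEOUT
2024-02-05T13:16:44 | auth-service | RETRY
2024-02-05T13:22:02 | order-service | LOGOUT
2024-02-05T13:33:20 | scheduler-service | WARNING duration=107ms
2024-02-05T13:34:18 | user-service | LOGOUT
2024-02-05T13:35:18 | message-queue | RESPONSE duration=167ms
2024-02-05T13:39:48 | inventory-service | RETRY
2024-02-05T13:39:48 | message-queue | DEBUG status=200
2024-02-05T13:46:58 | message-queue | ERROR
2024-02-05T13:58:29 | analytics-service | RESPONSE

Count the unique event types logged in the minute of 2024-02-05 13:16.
5

To count unique event types:

1. Filter events in the minute starting at 2024-02-05 13:16
2. Extract event types from matching entries
3. Count unique types: 5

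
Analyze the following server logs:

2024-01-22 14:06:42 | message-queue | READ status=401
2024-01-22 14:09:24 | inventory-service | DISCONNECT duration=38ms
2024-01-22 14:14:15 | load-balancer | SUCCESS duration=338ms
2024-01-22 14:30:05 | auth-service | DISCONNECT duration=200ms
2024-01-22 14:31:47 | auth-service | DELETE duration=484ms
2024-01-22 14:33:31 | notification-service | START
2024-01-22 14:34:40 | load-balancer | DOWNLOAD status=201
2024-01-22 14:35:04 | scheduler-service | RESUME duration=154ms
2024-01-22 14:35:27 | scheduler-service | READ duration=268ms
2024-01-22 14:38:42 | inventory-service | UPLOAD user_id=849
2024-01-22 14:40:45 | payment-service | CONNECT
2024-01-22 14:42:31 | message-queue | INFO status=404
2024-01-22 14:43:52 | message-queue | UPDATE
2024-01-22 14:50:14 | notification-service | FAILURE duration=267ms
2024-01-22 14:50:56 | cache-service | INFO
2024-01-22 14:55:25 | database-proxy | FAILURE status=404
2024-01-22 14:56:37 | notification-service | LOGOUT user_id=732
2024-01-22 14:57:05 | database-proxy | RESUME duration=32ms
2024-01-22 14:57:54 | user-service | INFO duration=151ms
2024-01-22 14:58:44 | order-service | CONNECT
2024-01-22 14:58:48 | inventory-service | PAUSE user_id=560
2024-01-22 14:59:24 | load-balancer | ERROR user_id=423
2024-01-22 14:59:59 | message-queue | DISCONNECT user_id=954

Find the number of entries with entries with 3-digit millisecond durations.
7

To find matching entries:

1. Pattern to match: entries with 3-digit millisecond durations
2. Scan each log entry for the pattern
3. Count matches: 7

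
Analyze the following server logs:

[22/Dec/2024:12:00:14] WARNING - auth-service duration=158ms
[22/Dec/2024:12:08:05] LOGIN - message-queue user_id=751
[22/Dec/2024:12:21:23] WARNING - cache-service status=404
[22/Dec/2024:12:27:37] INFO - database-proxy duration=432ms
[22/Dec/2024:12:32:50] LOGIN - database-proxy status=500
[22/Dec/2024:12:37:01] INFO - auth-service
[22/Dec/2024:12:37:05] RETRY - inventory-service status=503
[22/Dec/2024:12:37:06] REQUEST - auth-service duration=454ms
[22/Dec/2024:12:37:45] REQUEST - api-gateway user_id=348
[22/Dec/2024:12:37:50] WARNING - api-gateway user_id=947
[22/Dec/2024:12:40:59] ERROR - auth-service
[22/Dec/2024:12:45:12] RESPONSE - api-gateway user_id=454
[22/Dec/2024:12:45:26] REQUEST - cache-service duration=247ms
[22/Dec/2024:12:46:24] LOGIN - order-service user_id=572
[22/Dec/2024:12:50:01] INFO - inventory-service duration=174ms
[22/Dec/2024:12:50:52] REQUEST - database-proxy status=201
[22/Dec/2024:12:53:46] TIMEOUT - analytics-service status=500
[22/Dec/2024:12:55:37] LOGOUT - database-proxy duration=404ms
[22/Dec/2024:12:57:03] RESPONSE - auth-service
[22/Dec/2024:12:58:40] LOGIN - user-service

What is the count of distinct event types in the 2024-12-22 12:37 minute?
4

To count unique event types:

1. Filter events in the minute starting at 2024-12-22 12:37
2. Extract event types from matching entries
3. Count unique types: 4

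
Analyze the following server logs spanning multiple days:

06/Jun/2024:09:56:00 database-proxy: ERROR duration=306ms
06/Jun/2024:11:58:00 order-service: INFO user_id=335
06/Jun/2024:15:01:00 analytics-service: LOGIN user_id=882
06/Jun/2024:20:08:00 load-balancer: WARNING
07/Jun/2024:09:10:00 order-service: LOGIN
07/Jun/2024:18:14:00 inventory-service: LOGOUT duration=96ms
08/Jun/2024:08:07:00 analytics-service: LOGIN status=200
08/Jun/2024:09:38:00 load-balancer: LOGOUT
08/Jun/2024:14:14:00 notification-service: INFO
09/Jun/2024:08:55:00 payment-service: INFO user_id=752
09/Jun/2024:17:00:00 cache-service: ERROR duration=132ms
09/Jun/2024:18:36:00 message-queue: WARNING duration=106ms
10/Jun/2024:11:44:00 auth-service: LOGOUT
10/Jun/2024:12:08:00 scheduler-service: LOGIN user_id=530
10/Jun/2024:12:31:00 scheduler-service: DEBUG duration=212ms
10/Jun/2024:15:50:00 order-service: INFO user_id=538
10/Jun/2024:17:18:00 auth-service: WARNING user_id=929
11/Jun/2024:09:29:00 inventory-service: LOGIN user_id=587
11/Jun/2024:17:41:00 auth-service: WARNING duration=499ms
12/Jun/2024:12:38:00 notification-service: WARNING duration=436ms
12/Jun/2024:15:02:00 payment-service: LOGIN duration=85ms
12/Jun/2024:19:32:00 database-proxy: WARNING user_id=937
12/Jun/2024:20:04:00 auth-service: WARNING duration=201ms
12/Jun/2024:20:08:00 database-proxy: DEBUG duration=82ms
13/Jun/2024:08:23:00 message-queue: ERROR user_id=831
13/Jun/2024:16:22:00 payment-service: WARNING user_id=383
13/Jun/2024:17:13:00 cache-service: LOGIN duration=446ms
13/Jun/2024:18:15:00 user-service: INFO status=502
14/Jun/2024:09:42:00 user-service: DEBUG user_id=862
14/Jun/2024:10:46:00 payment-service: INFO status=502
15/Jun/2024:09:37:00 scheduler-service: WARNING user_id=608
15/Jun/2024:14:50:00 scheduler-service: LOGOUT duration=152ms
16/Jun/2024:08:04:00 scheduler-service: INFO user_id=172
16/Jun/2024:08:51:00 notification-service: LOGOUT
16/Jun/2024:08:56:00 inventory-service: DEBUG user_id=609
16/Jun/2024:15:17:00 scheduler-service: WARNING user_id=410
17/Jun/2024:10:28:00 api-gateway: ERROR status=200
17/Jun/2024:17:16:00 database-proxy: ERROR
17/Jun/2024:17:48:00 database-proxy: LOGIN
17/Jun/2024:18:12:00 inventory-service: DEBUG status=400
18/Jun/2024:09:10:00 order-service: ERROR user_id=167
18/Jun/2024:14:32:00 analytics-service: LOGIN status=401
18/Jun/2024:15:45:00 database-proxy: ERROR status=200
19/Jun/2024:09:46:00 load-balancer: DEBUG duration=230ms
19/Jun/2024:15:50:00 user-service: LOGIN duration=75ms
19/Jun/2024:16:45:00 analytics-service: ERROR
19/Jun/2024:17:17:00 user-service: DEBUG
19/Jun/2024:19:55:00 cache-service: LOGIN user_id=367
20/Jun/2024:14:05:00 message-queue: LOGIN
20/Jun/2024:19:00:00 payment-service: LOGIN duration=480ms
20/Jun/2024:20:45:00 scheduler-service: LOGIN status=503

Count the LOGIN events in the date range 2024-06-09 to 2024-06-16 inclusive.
4

To filter by date range:

1. Date range: 2024-06-09 through 2024-06-16, both dates inclusive
2. Filter for LOGIN events whose date falls in this range
3. Count matching events: 4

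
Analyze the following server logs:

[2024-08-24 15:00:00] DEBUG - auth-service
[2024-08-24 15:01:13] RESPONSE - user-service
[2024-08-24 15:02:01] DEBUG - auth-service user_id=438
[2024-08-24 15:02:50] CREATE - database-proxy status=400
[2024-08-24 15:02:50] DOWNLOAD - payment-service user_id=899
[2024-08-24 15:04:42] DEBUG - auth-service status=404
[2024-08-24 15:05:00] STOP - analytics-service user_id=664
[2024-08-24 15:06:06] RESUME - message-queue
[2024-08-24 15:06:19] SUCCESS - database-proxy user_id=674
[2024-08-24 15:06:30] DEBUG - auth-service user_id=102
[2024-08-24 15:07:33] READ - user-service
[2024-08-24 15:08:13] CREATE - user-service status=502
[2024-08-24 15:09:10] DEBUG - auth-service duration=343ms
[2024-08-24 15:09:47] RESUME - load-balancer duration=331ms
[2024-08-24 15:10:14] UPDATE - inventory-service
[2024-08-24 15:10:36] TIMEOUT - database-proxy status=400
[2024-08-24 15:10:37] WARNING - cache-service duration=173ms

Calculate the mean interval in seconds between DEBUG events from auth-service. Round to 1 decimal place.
137.5

To calculate average interval:

1. Find all DEBUG events for auth-service in order
2. Calculate time gaps between consecutive events
3. Compute mean of gaps: 550 / 4 = 137.5 seconds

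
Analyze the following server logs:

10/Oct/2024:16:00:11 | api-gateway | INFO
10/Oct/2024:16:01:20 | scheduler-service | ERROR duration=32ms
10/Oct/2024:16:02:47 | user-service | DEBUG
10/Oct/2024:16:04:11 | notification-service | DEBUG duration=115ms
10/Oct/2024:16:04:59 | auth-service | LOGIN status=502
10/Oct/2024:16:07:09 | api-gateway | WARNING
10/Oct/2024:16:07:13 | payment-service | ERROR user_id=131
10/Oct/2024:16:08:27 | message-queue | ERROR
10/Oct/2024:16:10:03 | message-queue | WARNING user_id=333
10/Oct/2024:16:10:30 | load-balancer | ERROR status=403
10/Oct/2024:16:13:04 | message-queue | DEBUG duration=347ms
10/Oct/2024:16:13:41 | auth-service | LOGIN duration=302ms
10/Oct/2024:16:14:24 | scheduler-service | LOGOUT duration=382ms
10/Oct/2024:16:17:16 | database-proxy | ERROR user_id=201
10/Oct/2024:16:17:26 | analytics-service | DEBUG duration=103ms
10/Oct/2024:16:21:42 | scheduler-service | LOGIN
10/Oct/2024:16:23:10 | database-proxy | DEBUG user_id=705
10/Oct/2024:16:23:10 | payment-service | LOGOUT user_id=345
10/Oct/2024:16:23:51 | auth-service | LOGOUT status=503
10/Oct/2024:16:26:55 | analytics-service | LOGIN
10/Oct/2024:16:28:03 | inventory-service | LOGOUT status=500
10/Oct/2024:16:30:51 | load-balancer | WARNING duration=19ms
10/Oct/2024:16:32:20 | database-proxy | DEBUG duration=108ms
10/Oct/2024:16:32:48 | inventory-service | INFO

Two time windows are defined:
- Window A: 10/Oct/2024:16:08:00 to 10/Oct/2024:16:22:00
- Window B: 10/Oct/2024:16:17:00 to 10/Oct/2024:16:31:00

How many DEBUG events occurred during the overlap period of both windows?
1

To find overlap events:

1. Window A: 10/Oct/2024:16:08:00 to 10/Oct/2024:16:22:00
2. Window B: 10/Oct/2024:16:17:00 to 10/Oct/2024:16:31:00
3. Overlap period: 10/Oct/2024:16:17:00 to 10/Oct/2024:16:22:00
4. Count DEBUG events in overlap: 1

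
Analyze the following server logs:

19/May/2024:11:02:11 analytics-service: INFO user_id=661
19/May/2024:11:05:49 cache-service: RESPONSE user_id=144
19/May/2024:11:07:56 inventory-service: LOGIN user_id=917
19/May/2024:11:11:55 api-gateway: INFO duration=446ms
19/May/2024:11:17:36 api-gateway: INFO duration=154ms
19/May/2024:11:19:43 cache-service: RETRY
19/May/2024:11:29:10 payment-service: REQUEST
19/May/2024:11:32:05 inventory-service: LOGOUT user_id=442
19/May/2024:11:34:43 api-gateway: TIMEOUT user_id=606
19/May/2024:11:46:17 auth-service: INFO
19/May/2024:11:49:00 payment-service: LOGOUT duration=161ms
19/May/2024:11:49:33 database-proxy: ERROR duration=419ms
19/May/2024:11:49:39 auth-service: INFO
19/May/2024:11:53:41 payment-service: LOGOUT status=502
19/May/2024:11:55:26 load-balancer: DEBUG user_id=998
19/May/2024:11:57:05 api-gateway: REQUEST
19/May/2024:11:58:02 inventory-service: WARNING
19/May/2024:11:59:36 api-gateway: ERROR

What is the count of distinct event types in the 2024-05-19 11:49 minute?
3

To count unique event types:

1. Filter events in the minute starting at 2024-05-19 11:49
2. Extract event types from matching entries
3. Count unique types: 3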